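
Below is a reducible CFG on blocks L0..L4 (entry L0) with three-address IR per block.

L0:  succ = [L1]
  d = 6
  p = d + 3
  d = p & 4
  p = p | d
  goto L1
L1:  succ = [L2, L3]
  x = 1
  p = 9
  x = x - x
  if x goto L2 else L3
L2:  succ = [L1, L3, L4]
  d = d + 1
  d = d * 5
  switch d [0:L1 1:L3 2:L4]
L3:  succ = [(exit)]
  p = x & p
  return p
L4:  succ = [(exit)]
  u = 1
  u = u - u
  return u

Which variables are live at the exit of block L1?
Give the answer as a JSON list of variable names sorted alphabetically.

Answer: ["d", "p", "x"]

Derivation:
Block summaries:
  L0: def={d,p} ue=∅
  L1: def={p,x} ue=∅
  L2: def={d} ue={d}
  L3: def={p} ue={p,x}
  L4: def={u} ue=∅

Backward fixpoint:
  live L0: ∅→{d}
  live L1: {d}→{d,p,x}
  live L2: {d,p,x}→{d,p,x}
  live L3: {p,x}→∅
  live L4: ∅→∅

live-out(L1) = ["d", "p", "x"]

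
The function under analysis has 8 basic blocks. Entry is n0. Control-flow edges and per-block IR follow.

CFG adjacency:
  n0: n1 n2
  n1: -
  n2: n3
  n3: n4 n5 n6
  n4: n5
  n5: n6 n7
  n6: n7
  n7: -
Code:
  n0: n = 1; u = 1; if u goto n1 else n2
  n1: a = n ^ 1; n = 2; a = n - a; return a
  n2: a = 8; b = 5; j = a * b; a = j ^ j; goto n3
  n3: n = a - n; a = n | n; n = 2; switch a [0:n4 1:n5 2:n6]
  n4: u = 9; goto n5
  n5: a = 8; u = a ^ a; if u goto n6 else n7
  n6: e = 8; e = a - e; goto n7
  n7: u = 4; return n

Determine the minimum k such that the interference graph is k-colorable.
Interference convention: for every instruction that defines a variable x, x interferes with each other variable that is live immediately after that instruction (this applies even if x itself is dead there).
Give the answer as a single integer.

Per-block:
  n0: {n,u} / ∅
  n1: {a,n} / {n}
  n2: {a,b,j} / ∅
  n3: {a,n} / {a,n}
  n4: {u} / ∅
  n5: {a,u} / ∅
  n6: {e} / {a}
  n7: {u} / {n}

Backward fixpoint:
  live n0: ∅→{n}
  live n1: {n}→∅
  live n2: {n}→{a,n}
  live n3: {a,n}→{a,n}
  live n4: {n}→{n}
  live n5: {n}→{a,n}
  live n6: {a,n}→{n}
  live n7: {n}→∅

Interference:
  a — {b,e,n,u}
  b — {a,n}
  e — {a,n}
  j — {n}
  n — {a,b,e,j,u}
  u — {a,n}

Colouring:
  lower bound: {a,b,n} mutually conflict ⇒ χ ≥ 3
  assign a→r1 b→r2 e→r2 j→r1 n→r0 u→r2 — no edge inside a register ⇒ χ ≤ 3
  χ = 3

Answer: 3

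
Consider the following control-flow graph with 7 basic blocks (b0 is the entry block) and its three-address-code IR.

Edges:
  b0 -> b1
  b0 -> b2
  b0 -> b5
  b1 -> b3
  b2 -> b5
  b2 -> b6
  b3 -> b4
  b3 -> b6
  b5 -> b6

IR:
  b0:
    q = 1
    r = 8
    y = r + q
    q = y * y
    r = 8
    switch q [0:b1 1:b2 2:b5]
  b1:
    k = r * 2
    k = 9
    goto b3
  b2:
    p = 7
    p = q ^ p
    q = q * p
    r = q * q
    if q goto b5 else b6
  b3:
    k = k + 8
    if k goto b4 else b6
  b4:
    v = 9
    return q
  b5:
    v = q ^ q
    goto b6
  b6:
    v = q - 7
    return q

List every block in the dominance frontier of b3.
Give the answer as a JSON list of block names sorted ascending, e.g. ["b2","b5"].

idom tree: b1←b0 b2←b0 b3←b1 b4←b3 b5←b0 b6←b0
Dom∩ at merges:
  b5: preds {b0,b2}: {b0} ∩ {b0,b2} = {b0}; idom=b0
  b6: preds {b2,b3,b5}: {b0,b2} ∩ {b0,b1,b3} ∩ {b0,b5} = {b0}; idom=b0

Frontier:
  join b5 pred b0: · stop@b0
  join b5 pred b2: b2 stop@b0
  join b6 pred b2: b2 stop@b0
  join b6 pred b3: b3→b1 stop@b0
  join b6 pred b5: b5 stop@b0
  b0 → ∅
  b1 → {b6}
  b2 → {b5,b6}
  b3 → {b6}
  b4 → ∅
  b5 → {b6}
  b6 → ∅

DF(b3) = ["b6"]

Answer: ["b6"]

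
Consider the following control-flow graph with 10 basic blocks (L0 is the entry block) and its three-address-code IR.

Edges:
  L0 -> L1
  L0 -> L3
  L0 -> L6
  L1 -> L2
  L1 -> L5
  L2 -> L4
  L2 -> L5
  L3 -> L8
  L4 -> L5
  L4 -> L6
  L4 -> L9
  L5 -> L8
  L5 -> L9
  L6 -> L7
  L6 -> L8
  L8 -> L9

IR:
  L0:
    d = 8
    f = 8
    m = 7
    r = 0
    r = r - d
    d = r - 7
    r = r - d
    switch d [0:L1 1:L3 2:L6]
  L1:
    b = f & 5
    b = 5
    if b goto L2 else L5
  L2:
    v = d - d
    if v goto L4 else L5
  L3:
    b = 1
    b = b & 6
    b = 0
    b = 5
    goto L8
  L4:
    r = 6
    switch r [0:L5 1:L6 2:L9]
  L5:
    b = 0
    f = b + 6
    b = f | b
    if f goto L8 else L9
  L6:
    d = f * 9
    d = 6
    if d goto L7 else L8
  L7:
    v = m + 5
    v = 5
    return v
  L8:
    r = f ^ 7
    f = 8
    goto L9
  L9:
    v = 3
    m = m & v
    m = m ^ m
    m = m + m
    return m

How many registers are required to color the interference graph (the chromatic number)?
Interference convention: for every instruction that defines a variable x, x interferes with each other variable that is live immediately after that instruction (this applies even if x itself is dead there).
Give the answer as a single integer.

Answer: 4

Derivation:
Block summaries:
  L0: def={d,f,m,r} ue=∅
  L1: def={b} ue={f}
  L2: def={v} ue={d}
  L3: def={b} ue=∅
  L4: def={r} ue=∅
  L5: def={b,f} ue=∅
  L6: def={d} ue={f}
  L7: def={v} ue={m}
  L8: def={f,r} ue={f}
  L9: def={m,v} ue={m}

Live sets:
  L0: in=∅ out={d,f,m}
  L1: in={d,f,m} out={d,f,m}
  L2: in={d,f,m} out={f,m}
  L3: in={f,m} out={f,m}
  L4: in={f,m} out={f,m}
  L5: in={m} out={f,m}
  L6: in={f,m} out={f,m}
  L7: in={m} out=∅
  L8: in={f,m} out={m}
  L9: in={m} out=∅

Conflict graph:
  b — {d,f,m}
  d — {b,f,m,r}
  f — {b,d,m,r,v}
  m — {b,d,f,r,v}
  r — {d,f,m}
  v — {f,m}

Colouring:
  {b,d,f,m} pairwise interfere (4-clique) ⇒ χ ≥ 4
  4-colouring: r0={f}  r1={m}  r2={d,v}  r3={b,r}
  χ = 4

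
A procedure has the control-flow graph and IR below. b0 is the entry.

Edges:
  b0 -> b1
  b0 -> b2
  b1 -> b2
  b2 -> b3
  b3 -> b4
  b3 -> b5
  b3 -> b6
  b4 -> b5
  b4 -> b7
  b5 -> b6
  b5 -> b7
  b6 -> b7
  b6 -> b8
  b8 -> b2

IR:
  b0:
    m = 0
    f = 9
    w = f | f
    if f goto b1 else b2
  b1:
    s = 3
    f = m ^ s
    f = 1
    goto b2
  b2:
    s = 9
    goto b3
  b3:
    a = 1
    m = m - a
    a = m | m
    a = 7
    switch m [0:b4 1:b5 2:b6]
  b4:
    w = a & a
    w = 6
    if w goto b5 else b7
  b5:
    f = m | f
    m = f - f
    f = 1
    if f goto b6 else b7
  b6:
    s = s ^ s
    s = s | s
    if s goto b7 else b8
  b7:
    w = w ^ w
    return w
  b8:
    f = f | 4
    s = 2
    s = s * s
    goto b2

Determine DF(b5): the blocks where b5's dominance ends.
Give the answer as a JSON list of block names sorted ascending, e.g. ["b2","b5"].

Answer: ["b6", "b7"]

Working:
idom tree: b1←b0 b2←b0 b3←b2 b4←b3 b5←b3 b6←b3 b7←b3 b8←b6
Join-block Dom:
  b2: preds {b0,b1,b8}: {b0} ∩ {b0,b1} ∩ {b0,b2,b3,b6,b8} = {b0}; idom=b0
  b5: preds {b3,b4}: {b0,b2,b3} ∩ {b0,b2,b3,b4} = {b0,b2,b3}; idom=b3
  b6: preds {b3,b5}: {b0,b2,b3} ∩ {b0,b2,b3,b5} = {b0,b2,b3}; idom=b3
  b7: preds {b4,b5,b6}: {b0,b2,b3,b4} ∩ {b0,b2,b3,b5} ∩ {b0,b2,b3,b6} = {b0,b2,b3}; idom=b3

DF derivation:
  b2←b0: walk · to b0
  b2←b1: walk b1 to b0
  b2←b8: walk b8→b6→b3→b2 to b0
  b5←b3: walk · to b3
  b5←b4: walk b4 to b3
  b6←b3: walk · to b3
  b6←b5: walk b5 to b3
  b7←b4: walk b4 to b3
  b7←b5: walk b5 to b3
  b7←b6: walk b6 to b3
  b0 → ∅
  b1 → {b2}
  b2 → {b2}
  b3 → {b2}
  b4 → {b5,b7}
  b5 → {b6,b7}
  b6 → {b2,b7}
  b7 → ∅
  b8 → {b2}

DF(b5) = ["b6", "b7"]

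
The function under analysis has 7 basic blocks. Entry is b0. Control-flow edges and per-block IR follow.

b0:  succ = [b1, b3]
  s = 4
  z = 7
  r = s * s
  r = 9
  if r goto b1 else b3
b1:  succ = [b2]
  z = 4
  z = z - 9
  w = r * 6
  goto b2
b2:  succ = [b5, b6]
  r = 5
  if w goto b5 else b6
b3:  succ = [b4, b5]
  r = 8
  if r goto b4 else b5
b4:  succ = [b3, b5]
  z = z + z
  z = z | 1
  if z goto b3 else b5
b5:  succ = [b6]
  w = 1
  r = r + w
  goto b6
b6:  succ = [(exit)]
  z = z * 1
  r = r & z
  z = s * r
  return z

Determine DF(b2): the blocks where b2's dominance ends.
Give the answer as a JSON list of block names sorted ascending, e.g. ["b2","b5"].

Answer: ["b5", "b6"]

Derivation:
idom tree: b1←b0 b2←b1 b3←b0 b4←b3 b5←b0 b6←b0
Join-block Dom:
  b3: preds {b0,b4}: {b0} ∩ {b0,b3,b4} = {b0}; idom=b0
  b5: preds {b2,b3,b4}: {b0,b1,b2} ∩ {b0,b3} ∩ {b0,b3,b4} = {b0}; idom=b0
  b6: preds {b2,b5}: {b0,b1,b2} ∩ {b0,b5} = {b0}; idom=b0

Frontier:
  b3←b0: walk · to b0
  b3←b4: walk b4→b3 to b0
  b5←b2: walk b2→b1 to b0
  b5←b3: walk b3 to b0
  b5←b4: walk b4→b3 to b0
  b6←b2: walk b2→b1 to b0
  b6←b5: walk b5 to b0
  b0 → ∅
  b1 → {b5,b6}
  b2 → {b5,b6}
  b3 → {b3,b5}
  b4 → {b3,b5}
  b5 → {b6}
  b6 → ∅

DF(b2) = ["b5", "b6"]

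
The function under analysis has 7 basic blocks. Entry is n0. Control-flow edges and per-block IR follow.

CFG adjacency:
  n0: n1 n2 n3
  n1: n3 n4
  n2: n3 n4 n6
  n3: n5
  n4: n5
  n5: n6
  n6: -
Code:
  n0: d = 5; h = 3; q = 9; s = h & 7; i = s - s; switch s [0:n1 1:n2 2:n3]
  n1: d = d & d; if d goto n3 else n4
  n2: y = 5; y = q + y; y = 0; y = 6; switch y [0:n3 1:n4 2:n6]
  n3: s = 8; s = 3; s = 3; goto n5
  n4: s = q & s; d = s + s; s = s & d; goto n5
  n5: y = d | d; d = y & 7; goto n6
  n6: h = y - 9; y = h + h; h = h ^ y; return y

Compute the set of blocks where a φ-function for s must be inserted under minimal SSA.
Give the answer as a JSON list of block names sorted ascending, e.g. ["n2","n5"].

Answer: ["n5", "n6"]

Working:
idom tree: n1←n0 n2←n0 n3←n0 n4←n0 n5←n0 n6←n0
Dom at joins:
  n3: preds {n0,n1,n2}: {n0} ∩ {n0,n1} ∩ {n0,n2} = {n0}; idom=n0
  n4: preds {n1,n2}: {n0,n1} ∩ {n0,n2} = {n0}; idom=n0
  n5: preds {n3,n4}: {n0,n3} ∩ {n0,n4} = {n0}; idom=n0
  n6: preds {n2,n5}: {n0,n2} ∩ {n0,n5} = {n0}; idom=n0

DF walk-up:
  n3←n0: walk · to n0
  n3←n1: walk n1 to n0
  n3←n2: walk n2 to n0
  n4←n1: walk n1 to n0
  n4←n2: walk n2 to n0
  n5←n3: walk n3 to n0
  n5←n4: walk n4 to n0
  n6←n2: walk n2 to n0
  n6←n5: walk n5 to n0
  n0: DF=∅
  n1: DF={n3,n4}
  n2: DF={n3,n4,n6}
  n3: DF={n5}
  n4: DF={n5}
  n5: DF={n6}
  n6: DF=∅

φ for s: defs {n0,n3,n4}
  DF⁺ = {n5,n6}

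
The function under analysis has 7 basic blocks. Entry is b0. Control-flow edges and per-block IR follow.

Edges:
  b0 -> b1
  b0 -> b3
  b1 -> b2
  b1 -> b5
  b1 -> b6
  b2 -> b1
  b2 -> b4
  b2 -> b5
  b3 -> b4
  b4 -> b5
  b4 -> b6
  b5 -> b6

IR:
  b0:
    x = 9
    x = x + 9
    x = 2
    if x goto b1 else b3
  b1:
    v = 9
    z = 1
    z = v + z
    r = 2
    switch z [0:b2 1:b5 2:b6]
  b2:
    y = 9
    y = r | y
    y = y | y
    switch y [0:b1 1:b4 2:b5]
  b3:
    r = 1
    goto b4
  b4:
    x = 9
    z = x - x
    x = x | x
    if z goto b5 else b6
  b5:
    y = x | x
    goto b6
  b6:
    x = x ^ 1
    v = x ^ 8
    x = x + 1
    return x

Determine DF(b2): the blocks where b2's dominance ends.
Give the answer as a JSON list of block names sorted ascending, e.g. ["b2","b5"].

Answer: ["b1", "b4", "b5"]

Working:
idom tree: b1←b0 b2←b1 b3←b0 b4←b0 b5←b0 b6←b0
Dom∩ at merges:
  b1: preds {b0,b2}: {b0} ∩ {b0,b1,b2} = {b0}; idom=b0
  b4: preds {b2,b3}: {b0,b1,b2} ∩ {b0,b3} = {b0}; idom=b0
  b5: preds {b1,b2,b4}: {b0,b1} ∩ {b0,b1,b2} ∩ {b0,b4} = {b0}; idom=b0
  b6: preds {b1,b4,b5}: {b0,b1} ∩ {b0,b4} ∩ {b0,b5} = {b0}; idom=b0

DF derivation:
  b1←b0: walk · to b0
  b1←b2: walk b2→b1 to b0
  b4←b2: walk b2→b1 to b0
  b4←b3: walk b3 to b0
  b5←b1: walk b1 to b0
  b5←b2: walk b2→b1 to b0
  b5←b4: walk b4 to b0
  b6←b1: walk b1 to b0
  b6←b4: walk b4 to b0
  b6←b5: walk b5 to b0
  b0: DF=∅
  b1: DF={b1,b4,b5,b6}
  b2: DF={b1,b4,b5}
  b3: DF={b4}
  b4: DF={b5,b6}
  b5: DF={b6}
  b6: DF=∅

DF(b2) = ["b1", "b4", "b5"]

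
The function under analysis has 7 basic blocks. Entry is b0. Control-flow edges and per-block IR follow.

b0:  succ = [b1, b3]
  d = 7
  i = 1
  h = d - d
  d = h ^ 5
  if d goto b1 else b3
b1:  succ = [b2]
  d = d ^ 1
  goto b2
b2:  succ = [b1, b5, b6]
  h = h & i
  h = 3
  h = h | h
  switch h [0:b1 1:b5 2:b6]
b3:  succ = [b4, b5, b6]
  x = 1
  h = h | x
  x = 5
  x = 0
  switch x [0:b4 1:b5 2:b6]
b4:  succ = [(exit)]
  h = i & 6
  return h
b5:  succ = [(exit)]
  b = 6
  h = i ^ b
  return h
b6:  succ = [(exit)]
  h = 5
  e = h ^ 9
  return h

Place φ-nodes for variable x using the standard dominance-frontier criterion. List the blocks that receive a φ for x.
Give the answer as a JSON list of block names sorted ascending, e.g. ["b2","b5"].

idom tree: b1←b0 b2←b1 b3←b0 b4←b3 b5←b0 b6←b0
Join-block Dom:
  b1: preds {b0,b2}: {b0} ∩ {b0,b1,b2} = {b0}; idom=b0
  b5: preds {b2,b3}: {b0,b1,b2} ∩ {b0,b3} = {b0}; idom=b0
  b6: preds {b2,b3}: {b0,b1,b2} ∩ {b0,b3} = {b0}; idom=b0

DF derivation:
  b1←b0: walk · to b0
  b1←b2: walk b2→b1 to b0
  b5←b2: walk b2→b1 to b0
  b5←b3: walk b3 to b0
  b6←b2: walk b2→b1 to b0
  b6←b3: walk b3 to b0
  b0 → ∅
  b1 → {b1,b5,b6}
  b2 → {b1,b5,b6}
  b3 → {b5,b6}
  b4 → ∅
  b5 → ∅
  b6 → ∅

φ for x: defs {b3}
  DF⁺ = {b5,b6}

Answer: ["b5", "b6"]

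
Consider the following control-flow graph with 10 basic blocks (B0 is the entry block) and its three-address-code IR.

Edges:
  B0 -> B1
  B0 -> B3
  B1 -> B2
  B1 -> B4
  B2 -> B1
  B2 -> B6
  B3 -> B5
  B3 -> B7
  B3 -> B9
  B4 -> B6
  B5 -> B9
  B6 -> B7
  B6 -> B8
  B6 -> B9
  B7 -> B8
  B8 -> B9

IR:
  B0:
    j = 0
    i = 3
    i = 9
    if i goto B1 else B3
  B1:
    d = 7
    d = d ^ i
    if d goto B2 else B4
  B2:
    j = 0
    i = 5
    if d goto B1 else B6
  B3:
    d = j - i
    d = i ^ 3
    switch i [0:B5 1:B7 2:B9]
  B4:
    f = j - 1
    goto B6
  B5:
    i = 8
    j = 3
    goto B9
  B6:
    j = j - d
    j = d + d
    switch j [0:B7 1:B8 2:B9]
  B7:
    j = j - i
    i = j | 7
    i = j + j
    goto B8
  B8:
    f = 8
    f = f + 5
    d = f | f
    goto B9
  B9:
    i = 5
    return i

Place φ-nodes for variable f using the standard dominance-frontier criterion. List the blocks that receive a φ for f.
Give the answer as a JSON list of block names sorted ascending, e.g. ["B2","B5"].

Answer: ["B6", "B7", "B8", "B9"]

Derivation:
idom tree: B1←B0 B2←B1 B3←B0 B4←B1 B5←B3 B6←B1 B7←B0 B8←B0 B9←B0
Dom at joins:
  B1: preds {B0,B2}: {B0} ∩ {B0,B1,B2} = {B0}; idom=B0
  B6: preds {B2,B4}: {B0,B1,B2} ∩ {B0,B1,B4} = {B0,B1}; idom=B1
  B7: preds {B3,B6}: {B0,B3} ∩ {B0,B1,B6} = {B0}; idom=B0
  B8: preds {B6,B7}: {B0,B1,B6} ∩ {B0,B7} = {B0}; idom=B0
  B9: preds {B3,B5,B6,B8}: {B0,B3} ∩ {B0,B3,B5} ∩ {B0,B1,B6} ∩ {B0,B8} = {B0}; idom=B0

DF derivation:
  B1←B0: walk · to B0
  B1←B2: walk B2→B1 to B0
  B6←B2: walk B2 to B1
  B6←B4: walk B4 to B1
  B7←B3: walk B3 to B0
  B7←B6: walk B6→B1 to B0
  B8←B6: walk B6→B1 to B0
  B8←B7: walk B7 to B0
  B9←B3: walk B3 to B0
  B9←B5: walk B5→B3 to B0
  B9←B6: walk B6→B1 to B0
  B9←B8: walk B8 to B0
  B0: DF=∅
  B1: DF={B1,B7,B8,B9}
  B2: DF={B1,B6}
  B3: DF={B7,B9}
  B4: DF={B6}
  B5: DF={B9}
  B6: DF={B7,B8,B9}
  B7: DF={B8}
  B8: DF={B9}
  B9: DF=∅

φ for f: defs {B4,B8}
  DF⁺ = {B6,B7,B8,B9}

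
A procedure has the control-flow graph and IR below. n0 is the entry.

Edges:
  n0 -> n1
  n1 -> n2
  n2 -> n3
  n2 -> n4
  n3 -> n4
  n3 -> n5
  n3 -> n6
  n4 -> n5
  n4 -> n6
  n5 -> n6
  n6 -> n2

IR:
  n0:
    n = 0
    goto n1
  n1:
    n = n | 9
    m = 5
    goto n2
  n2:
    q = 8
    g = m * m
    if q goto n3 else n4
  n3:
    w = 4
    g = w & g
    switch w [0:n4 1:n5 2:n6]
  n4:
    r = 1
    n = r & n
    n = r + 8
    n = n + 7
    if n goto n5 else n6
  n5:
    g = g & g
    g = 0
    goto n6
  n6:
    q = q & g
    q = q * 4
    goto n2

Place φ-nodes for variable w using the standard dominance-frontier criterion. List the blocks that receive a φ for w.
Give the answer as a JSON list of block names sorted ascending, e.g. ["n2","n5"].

idom tree: n1←n0 n2←n1 n3←n2 n4←n2 n5←n2 n6←n2
Dom at joins:
  n2: preds {n1,n6}: {n0,n1} ∩ {n0,n1,n2,n6} = {n0,n1}; idom=n1
  n4: preds {n2,n3}: {n0,n1,n2} ∩ {n0,n1,n2,n3} = {n0,n1,n2}; idom=n2
  n5: preds {n3,n4}: {n0,n1,n2,n3} ∩ {n0,n1,n2,n4} = {n0,n1,n2}; idom=n2
  n6: preds {n3,n4,n5}: {n0,n1,n2,n3} ∩ {n0,n1,n2,n4} ∩ {n0,n1,n2,n5} = {n0,n1,n2}; idom=n2

Frontier:
  n2←n1: walk · to n1
  n2←n6: walk n6→n2 to n1
  n4←n2: walk · to n2
  n4←n3: walk n3 to n2
  n5←n3: walk n3 to n2
  n5←n4: walk n4 to n2
  n6←n3: walk n3 to n2
  n6←n4: walk n4 to n2
  n6←n5: walk n5 to n2
  n0 → ∅
  n1 → ∅
  n2 → {n2}
  n3 → {n4,n5,n6}
  n4 → {n5,n6}
  n5 → {n6}
  n6 → {n2}

φ for w: defs {n3}
  DF⁺ = {n2,n4,n5,n6}

Answer: ["n2", "n4", "n5", "n6"]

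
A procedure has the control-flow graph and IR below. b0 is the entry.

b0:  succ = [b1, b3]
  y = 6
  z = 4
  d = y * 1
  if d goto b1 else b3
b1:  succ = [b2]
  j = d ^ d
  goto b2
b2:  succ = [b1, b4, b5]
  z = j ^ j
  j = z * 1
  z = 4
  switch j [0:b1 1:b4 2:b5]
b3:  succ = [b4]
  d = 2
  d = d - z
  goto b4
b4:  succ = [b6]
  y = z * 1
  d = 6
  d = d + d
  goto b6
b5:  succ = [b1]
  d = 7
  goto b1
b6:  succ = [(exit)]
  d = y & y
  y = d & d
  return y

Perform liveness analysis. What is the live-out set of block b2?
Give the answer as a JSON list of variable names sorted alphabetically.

Per-block:
  b0 def {d,y,z} use ∅
  b1 def {j} use {d}
  b2 def {j,z} use {j}
  b3 def {d} use {z}
  b4 def {d,y} use {z}
  b5 def {d} use ∅
  b6 def {d,y} use {y}

Live sets:
  b0 li=∅ lo={d,z}
  b1 li={d} lo={d,j}
  b2 li={d,j} lo={d,z}
  b3 li={z} lo={z}
  b4 li={z} lo={y}
  b5 li=∅ lo={d}
  b6 li={y} lo=∅

live-out(b2) = ["d", "z"]

Answer: ["d", "z"]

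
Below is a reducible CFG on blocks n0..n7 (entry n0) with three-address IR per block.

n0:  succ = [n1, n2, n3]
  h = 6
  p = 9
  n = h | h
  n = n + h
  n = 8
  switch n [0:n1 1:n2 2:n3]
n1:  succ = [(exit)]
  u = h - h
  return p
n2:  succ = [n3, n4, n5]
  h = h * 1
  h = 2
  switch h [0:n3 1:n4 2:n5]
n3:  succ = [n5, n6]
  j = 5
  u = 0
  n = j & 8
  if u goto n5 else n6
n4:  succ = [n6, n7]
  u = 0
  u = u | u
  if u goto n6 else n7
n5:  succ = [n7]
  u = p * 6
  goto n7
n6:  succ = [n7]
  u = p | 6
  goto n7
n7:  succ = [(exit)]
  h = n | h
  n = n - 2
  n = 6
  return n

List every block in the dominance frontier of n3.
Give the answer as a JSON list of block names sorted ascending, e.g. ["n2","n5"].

Answer: ["n5", "n6"]

Analysis:
idom tree: n1←n0 n2←n0 n3←n0 n4←n2 n5←n0 n6←n0 n7←n0
Dom at joins:
  n3: preds {n0,n2}: {n0} ∩ {n0,n2} = {n0}; idom=n0
  n5: preds {n2,n3}: {n0,n2} ∩ {n0,n3} = {n0}; idom=n0
  n6: preds {n3,n4}: {n0,n3} ∩ {n0,n2,n4} = {n0}; idom=n0
  n7: preds {n4,n5,n6}: {n0,n2,n4} ∩ {n0,n5} ∩ {n0,n6} = {n0}; idom=n0

DF walk-up:
  join n3 pred n0: · stop@n0
  join n3 pred n2: n2 stop@n0
  join n5 pred n2: n2 stop@n0
  join n5 pred n3: n3 stop@n0
  join n6 pred n3: n3 stop@n0
  join n6 pred n4: n4→n2 stop@n0
  join n7 pred n4: n4→n2 stop@n0
  join n7 pred n5: n5 stop@n0
  join n7 pred n6: n6 stop@n0
  n0 → ∅
  n1 → ∅
  n2 → {n3,n5,n6,n7}
  n3 → {n5,n6}
  n4 → {n6,n7}
  n5 → {n7}
  n6 → {n7}
  n7 → ∅

DF(n3) = ["n5", "n6"]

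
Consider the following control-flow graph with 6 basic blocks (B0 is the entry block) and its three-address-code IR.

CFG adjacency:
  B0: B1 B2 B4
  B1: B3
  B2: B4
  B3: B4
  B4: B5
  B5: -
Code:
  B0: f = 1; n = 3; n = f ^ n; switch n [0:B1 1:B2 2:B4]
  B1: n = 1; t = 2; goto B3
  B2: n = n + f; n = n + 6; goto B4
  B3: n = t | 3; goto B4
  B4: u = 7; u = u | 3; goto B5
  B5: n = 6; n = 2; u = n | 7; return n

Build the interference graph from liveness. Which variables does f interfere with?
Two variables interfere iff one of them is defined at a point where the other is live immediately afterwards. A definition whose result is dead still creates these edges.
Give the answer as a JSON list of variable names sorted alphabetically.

def/use:
  B0: {f,n} / ∅
  B1: {n,t} / ∅
  B2: {n} / {f,n}
  B3: {n} / {t}
  B4: {u} / ∅
  B5: {n,u} / ∅

Liveness:
  live B0: ∅→{f,n}
  live B1: ∅→{t}
  live B2: {f,n}→∅
  live B3: {t}→∅
  live B4: ∅→∅
  live B5: ∅→∅

Interference:
  f↔{n}
  n↔{f,u}
  t↔∅
  u↔{n}

N(f) = ["n"]

Answer: ["n"]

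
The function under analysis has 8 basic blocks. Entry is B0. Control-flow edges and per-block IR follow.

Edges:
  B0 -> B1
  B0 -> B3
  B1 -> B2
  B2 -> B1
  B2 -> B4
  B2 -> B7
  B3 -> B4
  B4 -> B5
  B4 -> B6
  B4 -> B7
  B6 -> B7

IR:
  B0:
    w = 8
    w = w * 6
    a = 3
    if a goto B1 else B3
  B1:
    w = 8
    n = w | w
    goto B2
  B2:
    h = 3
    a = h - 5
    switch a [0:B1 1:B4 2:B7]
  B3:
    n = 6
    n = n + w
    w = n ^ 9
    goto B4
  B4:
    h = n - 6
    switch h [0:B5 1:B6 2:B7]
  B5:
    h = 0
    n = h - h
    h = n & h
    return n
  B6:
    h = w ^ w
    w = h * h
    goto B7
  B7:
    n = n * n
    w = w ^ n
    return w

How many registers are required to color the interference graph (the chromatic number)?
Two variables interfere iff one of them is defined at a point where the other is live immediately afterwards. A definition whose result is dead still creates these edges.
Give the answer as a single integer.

Answer: 3

Working:
Per-block:
  B0 def {a,w} use ∅
  B1 def {n,w} use ∅
  B2 def {a,h} use ∅
  B3 def {n,w} use {w}
  B4 def {h} use {n}
  B5 def {h,n} use ∅
  B6 def {h,w} use {w}
  B7 def {n,w} use {n,w}

Backward fixpoint:
  B0: in=∅ out={w}
  B1: in=∅ out={n,w}
  B2: in={n,w} out={n,w}
  B3: in={w} out={n,w}
  B4: in={n,w} out={n,w}
  B5: in=∅ out=∅
  B6: in={n,w} out={n,w}
  B7: in={n,w} out=∅

Conflict graph:
  a — {n,w}
  h — {n,w}
  n — {a,h,w}
  w — {a,h,n}

Chromatic number:
  lower bound: {a,n,w} mutually conflict ⇒ χ ≥ 3
  assign a→R2 h→R2 n→R0 w→R1 — no edge inside a register ⇒ χ ≤ 3
  χ = 3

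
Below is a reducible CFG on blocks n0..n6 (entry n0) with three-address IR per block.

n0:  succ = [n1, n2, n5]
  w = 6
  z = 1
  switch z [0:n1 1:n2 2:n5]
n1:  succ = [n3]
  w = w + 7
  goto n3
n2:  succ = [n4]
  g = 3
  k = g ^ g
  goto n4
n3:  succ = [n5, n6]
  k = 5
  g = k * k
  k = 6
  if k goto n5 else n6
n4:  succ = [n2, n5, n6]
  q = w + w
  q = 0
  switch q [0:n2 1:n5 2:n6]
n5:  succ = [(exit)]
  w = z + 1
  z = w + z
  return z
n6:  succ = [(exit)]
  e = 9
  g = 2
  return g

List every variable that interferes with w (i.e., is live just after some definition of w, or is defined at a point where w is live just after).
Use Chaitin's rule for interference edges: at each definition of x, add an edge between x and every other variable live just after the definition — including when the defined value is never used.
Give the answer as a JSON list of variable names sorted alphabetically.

Per-block:
  n0 def {w,z} use ∅
  n1 def {w} use {w}
  n2 def {g,k} use ∅
  n3 def {g,k} use ∅
  n4 def {q} use {w}
  n5 def {w,z} use {z}
  n6 def {e,g} use ∅

Backward fixpoint:
  n0 li=∅ lo={w,z}
  n1 li={w,z} lo={z}
  n2 li={w,z} lo={w,z}
  n3 li={z} lo={z}
  n4 li={w,z} lo={w,z}
  n5 li={z} lo=∅
  n6 li=∅ lo=∅

Conflict graph:
  e — ∅
  g — {w,z}
  k — {w,z}
  q — {w,z}
  w — {g,k,q,z}
  z — {g,k,q,w}

N(w) = ["g", "k", "q", "z"]

Answer: ["g", "k", "q", "z"]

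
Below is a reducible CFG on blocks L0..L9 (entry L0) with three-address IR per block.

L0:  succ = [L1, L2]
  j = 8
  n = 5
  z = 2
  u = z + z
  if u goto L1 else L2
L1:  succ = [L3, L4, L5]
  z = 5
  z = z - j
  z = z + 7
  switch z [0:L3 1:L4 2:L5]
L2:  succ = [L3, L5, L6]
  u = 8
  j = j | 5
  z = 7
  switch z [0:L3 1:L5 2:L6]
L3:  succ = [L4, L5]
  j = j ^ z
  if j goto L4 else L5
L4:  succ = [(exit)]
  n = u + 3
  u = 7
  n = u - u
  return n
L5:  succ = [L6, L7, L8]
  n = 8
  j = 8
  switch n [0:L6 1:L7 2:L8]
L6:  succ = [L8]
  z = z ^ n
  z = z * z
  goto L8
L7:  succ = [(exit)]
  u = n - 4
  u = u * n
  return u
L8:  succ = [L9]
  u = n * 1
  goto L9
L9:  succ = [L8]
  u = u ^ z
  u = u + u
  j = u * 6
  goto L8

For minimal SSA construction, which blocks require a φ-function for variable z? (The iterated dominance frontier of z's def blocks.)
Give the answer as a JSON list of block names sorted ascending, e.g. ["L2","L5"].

Answer: ["L3", "L4", "L5", "L6", "L8"]

Analysis:
idom tree: L1←L0 L2←L0 L3←L0 L4←L0 L5←L0 L6←L0 L7←L5 L8←L0 L9←L8
Dom∩ at merges:
  L3: preds {L1,L2}: {L0,L1} ∩ {L0,L2} = {L0}; idom=L0
  L4: preds {L1,L3}: {L0,L1} ∩ {L0,L3} = {L0}; idom=L0
  L5: preds {L1,L2,L3}: {L0,L1} ∩ {L0,L2} ∩ {L0,L3} = {L0}; idom=L0
  L6: preds {L2,L5}: {L0,L2} ∩ {L0,L5} = {L0}; idom=L0
  L8: preds {L5,L6,L9}: {L0,L5} ∩ {L0,L6} ∩ {L0,L8,L9} = {L0}; idom=L0

DF derivation:
  L3←L1: walk L1 to L0
  L3←L2: walk L2 to L0
  L4←L1: walk L1 to L0
  L4←L3: walk L3 to L0
  L5←L1: walk L1 to L0
  L5←L2: walk L2 to L0
  L5←L3: walk L3 to L0
  L6←L2: walk L2 to L0
  L6←L5: walk L5 to L0
  L8←L5: walk L5 to L0
  L8←L6: walk L6 to L0
  L8←L9: walk L9→L8 to L0
  L0: DF=∅
  L1: DF={L3,L4,L5}
  L2: DF={L3,L5,L6}
  L3: DF={L4,L5}
  L4: DF=∅
  L5: DF={L6,L8}
  L6: DF={L8}
  L7: DF=∅
  L8: DF={L8}
  L9: DF={L8}

φ for z: defs {L0,L1,L2,L6}
  DF⁺ = {L3,L4,L5,L6,L8}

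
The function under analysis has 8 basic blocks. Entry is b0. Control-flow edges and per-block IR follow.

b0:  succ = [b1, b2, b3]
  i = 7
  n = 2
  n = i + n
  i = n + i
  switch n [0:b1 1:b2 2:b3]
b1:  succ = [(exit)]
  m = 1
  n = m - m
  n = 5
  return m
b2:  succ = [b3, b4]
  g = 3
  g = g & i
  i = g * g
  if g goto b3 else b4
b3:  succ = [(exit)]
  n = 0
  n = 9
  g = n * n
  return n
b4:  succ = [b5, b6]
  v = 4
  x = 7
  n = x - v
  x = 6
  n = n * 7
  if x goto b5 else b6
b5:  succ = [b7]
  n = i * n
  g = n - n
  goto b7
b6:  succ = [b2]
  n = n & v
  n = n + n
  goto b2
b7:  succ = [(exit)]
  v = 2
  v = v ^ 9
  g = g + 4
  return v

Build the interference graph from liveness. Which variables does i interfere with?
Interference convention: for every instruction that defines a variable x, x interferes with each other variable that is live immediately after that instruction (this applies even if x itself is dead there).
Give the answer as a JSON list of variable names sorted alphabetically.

Answer: ["g", "n", "v", "x"]

Derivation:
Block summaries:
  b0: {i,n} / ∅
  b1: {m,n} / ∅
  b2: {g,i} / {i}
  b3: {g,n} / ∅
  b4: {n,v,x} / ∅
  b5: {g,n} / {i,n}
  b6: {n} / {n,v}
  b7: {g,v} / {g}

Backward fixpoint:
  b0: in=∅ out={i}
  b1: in=∅ out=∅
  b2: in={i} out={i}
  b3: in=∅ out=∅
  b4: in={i} out={i,n,v}
  b5: in={i,n} out={g}
  b6: in={i,n,v} out={i}
  b7: in={g} out=∅

Conflict graph:
  g↔{i,n,v}
  i↔{g,n,v,x}
  m↔{n}
  n↔{g,i,m,v,x}
  v↔{g,i,n,x}
  x↔{i,n,v}

N(i) = ["g", "n", "v", "x"]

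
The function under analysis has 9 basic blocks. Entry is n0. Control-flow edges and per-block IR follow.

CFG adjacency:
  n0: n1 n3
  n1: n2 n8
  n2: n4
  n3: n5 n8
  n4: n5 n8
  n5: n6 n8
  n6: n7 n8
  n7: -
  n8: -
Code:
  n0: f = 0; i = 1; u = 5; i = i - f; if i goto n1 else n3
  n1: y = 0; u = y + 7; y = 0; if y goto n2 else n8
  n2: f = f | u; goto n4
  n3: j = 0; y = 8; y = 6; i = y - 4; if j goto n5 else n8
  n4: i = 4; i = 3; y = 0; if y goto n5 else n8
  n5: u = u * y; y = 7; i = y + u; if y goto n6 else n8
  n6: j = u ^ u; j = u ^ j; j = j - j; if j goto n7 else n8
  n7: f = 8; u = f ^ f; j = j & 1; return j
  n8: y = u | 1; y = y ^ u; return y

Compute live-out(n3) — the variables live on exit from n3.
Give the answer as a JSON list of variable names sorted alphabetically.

Block summaries:
  n0: def={f,i,u} ue=∅
  n1: def={u,y} ue=∅
  n2: def={f} ue={f,u}
  n3: def={i,j,y} ue=∅
  n4: def={i,y} ue=∅
  n5: def={i,u,y} ue={u,y}
  n6: def={j} ue={u}
  n7: def={f,j,u} ue={j}
  n8: def={y} ue={u}

Backward fixpoint:
  n0 li=∅ lo={f,u}
  n1 li={f} lo={f,u}
  n2 li={f,u} lo={u}
  n3 li={u} lo={u,y}
  n4 li={u} lo={u,y}
  n5 li={u,y} lo={u}
  n6 li={u} lo={j,u}
  n7 li={j} lo=∅
  n8 li={u} lo=∅

live-out(n3) = ["u", "y"]

Answer: ["u", "y"]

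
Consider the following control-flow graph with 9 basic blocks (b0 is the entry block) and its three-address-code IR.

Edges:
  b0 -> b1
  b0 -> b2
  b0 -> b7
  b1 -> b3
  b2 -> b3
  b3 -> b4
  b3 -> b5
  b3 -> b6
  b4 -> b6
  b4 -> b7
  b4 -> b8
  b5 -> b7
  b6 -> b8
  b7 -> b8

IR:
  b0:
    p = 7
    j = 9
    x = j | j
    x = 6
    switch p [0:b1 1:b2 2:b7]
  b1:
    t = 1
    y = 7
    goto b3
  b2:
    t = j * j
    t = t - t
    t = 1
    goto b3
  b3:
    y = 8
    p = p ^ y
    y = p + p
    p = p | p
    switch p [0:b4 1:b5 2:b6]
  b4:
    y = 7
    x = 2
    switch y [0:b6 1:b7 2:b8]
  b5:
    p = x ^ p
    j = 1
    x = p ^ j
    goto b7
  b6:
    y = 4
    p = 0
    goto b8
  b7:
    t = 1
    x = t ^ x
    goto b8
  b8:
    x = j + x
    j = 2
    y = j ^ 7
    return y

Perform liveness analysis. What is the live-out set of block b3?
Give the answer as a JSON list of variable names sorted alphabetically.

def/use:
  b0 def {j,p,x} use ∅
  b1 def {t,y} use ∅
  b2 def {t} use {j}
  b3 def {p,y} use {p}
  b4 def {x,y} use ∅
  b5 def {j,p,x} use {p,x}
  b6 def {p,y} use ∅
  b7 def {t,x} use {x}
  b8 def {j,x,y} use {j,x}

Backward fixpoint:
  live b0: ∅→{j,p,x}
  live b1: {j,p,x}→{j,p,x}
  live b2: {j,p,x}→{j,p,x}
  live b3: {j,p,x}→{j,p,x}
  live b4: {j}→{j,x}
  live b5: {p,x}→{j,x}
  live b6: {j,x}→{j,x}
  live b7: {j,x}→{j,x}
  live b8: {j,x}→∅

live-out(b3) = ["j", "p", "x"]

Answer: ["j", "p", "x"]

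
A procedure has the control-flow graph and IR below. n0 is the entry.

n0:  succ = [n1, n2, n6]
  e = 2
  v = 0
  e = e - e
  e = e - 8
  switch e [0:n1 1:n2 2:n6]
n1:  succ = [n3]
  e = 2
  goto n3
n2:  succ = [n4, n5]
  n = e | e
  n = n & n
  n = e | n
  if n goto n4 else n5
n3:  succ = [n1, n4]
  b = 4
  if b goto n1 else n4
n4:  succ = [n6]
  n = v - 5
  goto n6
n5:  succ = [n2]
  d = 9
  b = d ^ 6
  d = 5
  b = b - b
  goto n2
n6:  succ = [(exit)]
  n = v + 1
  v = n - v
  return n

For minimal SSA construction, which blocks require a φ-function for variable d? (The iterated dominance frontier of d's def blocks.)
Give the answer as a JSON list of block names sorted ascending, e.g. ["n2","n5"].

idom tree: n1←n0 n2←n0 n3←n1 n4←n0 n5←n2 n6←n0
Dom at joins:
  n1: preds {n0,n3}: {n0} ∩ {n0,n1,n3} = {n0}; idom=n0
  n2: preds {n0,n5}: {n0} ∩ {n0,n2,n5} = {n0}; idom=n0
  n4: preds {n2,n3}: {n0,n2} ∩ {n0,n1,n3} = {n0}; idom=n0
  n6: preds {n0,n4}: {n0} ∩ {n0,n4} = {n0}; idom=n0

DF walk-up:
  join n1 pred n0: · stop@n0
  join n1 pred n3: n3→n1 stop@n0
  join n2 pred n0: · stop@n0
  join n2 pred n5: n5→n2 stop@n0
  join n4 pred n2: n2 stop@n0
  join n4 pred n3: n3→n1 stop@n0
  join n6 pred n0: · stop@n0
  join n6 pred n4: n4 stop@n0
  DF(n0)=∅
  DF(n1)={n1,n4}
  DF(n2)={n2,n4}
  DF(n3)={n1,n4}
  DF(n4)={n6}
  DF(n5)={n2}
  DF(n6)=∅

φ for d: defs {n5}
  DF⁺ = {n2,n4,n6}

Answer: ["n2", "n4", "n6"]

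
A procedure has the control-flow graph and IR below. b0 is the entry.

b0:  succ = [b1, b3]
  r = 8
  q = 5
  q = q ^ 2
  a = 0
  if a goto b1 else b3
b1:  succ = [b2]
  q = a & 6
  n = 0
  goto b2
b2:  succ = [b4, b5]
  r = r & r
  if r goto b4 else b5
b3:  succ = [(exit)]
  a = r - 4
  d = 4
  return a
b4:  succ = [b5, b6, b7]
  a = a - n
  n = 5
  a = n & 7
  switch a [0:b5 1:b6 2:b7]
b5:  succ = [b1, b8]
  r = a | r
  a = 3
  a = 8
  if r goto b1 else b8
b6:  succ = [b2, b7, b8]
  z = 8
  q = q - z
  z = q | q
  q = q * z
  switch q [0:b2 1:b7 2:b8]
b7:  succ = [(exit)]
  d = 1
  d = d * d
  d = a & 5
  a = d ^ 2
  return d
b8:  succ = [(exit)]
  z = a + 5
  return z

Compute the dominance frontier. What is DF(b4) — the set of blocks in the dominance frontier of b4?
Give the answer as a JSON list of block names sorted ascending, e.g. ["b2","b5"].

Answer: ["b2", "b5", "b8"]

Analysis:
idom tree: b1←b0 b2←b1 b3←b0 b4←b2 b5←b2 b6←b4 b7←b4 b8←b2
Dom∩ at merges:
  b1: preds {b0,b5}: {b0} ∩ {b0,b1,b2,b5} = {b0}; idom=b0
  b2: preds {b1,b6}: {b0,b1} ∩ {b0,b1,b2,b4,b6} = {b0,b1}; idom=b1
  b5: preds {b2,b4}: {b0,b1,b2} ∩ {b0,b1,b2,b4} = {b0,b1,b2}; idom=b2
  b7: preds {b4,b6}: {b0,b1,b2,b4} ∩ {b0,b1,b2,b4,b6} = {b0,b1,b2,b4}; idom=b4
  b8: preds {b5,b6}: {b0,b1,b2,b5} ∩ {b0,b1,b2,b4,b6} = {b0,b1,b2}; idom=b2

DF derivation:
  b1←b0: walk · to b0
  b1←b5: walk b5→b2→b1 to b0
  b2←b1: walk · to b1
  b2←b6: walk b6→b4→b2 to b1
  b5←b2: walk · to b2
  b5←b4: walk b4 to b2
  b7←b4: walk · to b4
  b7←b6: walk b6 to b4
  b8←b5: walk b5 to b2
  b8←b6: walk b6→b4 to b2
  b0 → ∅
  b1 → {b1}
  b2 → {b1,b2}
  b3 → ∅
  b4 → {b2,b5,b8}
  b5 → {b1,b8}
  b6 → {b2,b7,b8}
  b7 → ∅
  b8 → ∅

DF(b4) = ["b2", "b5", "b8"]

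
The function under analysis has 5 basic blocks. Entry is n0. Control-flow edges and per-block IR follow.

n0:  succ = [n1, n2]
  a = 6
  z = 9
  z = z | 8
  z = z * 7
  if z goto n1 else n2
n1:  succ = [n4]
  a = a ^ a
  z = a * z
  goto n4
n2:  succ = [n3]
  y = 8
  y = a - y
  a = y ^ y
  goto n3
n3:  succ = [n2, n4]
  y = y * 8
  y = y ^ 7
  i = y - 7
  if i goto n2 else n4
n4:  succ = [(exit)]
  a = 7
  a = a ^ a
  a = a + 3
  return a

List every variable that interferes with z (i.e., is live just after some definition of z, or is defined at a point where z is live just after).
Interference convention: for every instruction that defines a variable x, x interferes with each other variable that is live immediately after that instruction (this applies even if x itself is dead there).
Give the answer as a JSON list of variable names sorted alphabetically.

Answer: ["a"]

Working:
Block summaries:
  n0: {a,z} / ∅
  n1: {a,z} / {a,z}
  n2: {a,y} / {a}
  n3: {i,y} / {y}
  n4: {a} / ∅

Live sets:
  n0: in=∅ out={a,z}
  n1: in={a,z} out=∅
  n2: in={a} out={a,y}
  n3: in={a,y} out={a}
  n4: in=∅ out=∅

Interfere edges:
  a↔{i,y,z}
  i↔{a}
  y↔{a}
  z↔{a}

N(z) = ["a"]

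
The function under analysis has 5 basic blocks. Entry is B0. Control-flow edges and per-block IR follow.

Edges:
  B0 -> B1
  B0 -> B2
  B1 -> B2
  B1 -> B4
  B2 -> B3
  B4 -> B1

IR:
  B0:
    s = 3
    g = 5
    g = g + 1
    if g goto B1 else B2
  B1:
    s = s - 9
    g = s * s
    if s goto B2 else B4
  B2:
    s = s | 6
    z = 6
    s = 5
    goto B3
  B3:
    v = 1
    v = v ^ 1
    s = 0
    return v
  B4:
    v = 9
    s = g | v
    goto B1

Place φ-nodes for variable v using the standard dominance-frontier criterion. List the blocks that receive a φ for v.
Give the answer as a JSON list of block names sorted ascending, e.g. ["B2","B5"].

idom tree: B1←B0 B2←B0 B3←B2 B4←B1
Join-block Dom:
  B1: preds {B0,B4}: {B0} ∩ {B0,B1,B4} = {B0}; idom=B0
  B2: preds {B0,B1}: {B0} ∩ {B0,B1} = {B0}; idom=B0

DF walk-up:
  B1←B0: walk · to B0
  B1←B4: walk B4→B1 to B0
  B2←B0: walk · to B0
  B2←B1: walk B1 to B0
  DF(B0)=∅
  DF(B1)={B1,B2}
  DF(B2)=∅
  DF(B3)=∅
  DF(B4)={B1}

φ for v: defs {B3,B4}
  DF⁺ = {B1,B2}

Answer: ["B1", "B2"]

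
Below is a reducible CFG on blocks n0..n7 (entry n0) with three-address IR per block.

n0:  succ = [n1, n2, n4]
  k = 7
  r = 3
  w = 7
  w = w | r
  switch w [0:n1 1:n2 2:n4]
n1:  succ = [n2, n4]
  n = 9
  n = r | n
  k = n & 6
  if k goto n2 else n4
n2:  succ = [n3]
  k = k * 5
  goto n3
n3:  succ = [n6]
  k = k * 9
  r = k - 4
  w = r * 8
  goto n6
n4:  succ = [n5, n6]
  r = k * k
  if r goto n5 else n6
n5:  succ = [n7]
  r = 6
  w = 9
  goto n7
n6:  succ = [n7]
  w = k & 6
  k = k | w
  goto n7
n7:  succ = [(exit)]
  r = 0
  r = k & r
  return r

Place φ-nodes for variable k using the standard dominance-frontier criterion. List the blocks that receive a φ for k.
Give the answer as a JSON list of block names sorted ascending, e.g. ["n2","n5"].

Answer: ["n2", "n4", "n6", "n7"]

Analysis:
idom tree: n1←n0 n2←n0 n3←n2 n4←n0 n5←n4 n6←n0 n7←n0
Join-block Dom:
  n2: preds {n0,n1}: {n0} ∩ {n0,n1} = {n0}; idom=n0
  n4: preds {n0,n1}: {n0} ∩ {n0,n1} = {n0}; idom=n0
  n6: preds {n3,n4}: {n0,n2,n3} ∩ {n0,n4} = {n0}; idom=n0
  n7: preds {n5,n6}: {n0,n4,n5} ∩ {n0,n6} = {n0}; idom=n0

Frontier:
  join n2 pred n0: · stop@n0
  join n2 pred n1: n1 stop@n0
  join n4 pred n0: · stop@n0
  join n4 pred n1: n1 stop@n0
  join n6 pred n3: n3→n2 stop@n0
  join n6 pred n4: n4 stop@n0
  join n7 pred n5: n5→n4 stop@n0
  join n7 pred n6: n6 stop@n0
  n0 → ∅
  n1 → {n2,n4}
  n2 → {n6}
  n3 → {n6}
  n4 → {n6,n7}
  n5 → {n7}
  n6 → {n7}
  n7 → ∅

φ for k: defs {n0,n1,n2,n3,n6}
  DF⁺ = {n2,n4,n6,n7}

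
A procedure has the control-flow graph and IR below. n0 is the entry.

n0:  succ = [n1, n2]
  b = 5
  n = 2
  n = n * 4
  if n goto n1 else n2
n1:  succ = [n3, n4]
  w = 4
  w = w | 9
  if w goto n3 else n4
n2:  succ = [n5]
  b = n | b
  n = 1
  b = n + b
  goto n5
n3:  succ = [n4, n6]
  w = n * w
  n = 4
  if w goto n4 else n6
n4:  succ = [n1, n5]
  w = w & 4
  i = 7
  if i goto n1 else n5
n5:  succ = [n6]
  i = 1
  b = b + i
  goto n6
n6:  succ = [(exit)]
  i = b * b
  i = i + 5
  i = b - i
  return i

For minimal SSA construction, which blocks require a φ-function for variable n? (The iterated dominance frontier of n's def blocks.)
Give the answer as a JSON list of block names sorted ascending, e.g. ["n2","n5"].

idom tree: n1←n0 n2←n0 n3←n1 n4←n1 n5←n0 n6←n0
Dom at joins:
  n1: preds {n0,n4}: {n0} ∩ {n0,n1,n4} = {n0}; idom=n0
  n4: preds {n1,n3}: {n0,n1} ∩ {n0,n1,n3} = {n0,n1}; idom=n1
  n5: preds {n2,n4}: {n0,n2} ∩ {n0,n1,n4} = {n0}; idom=n0
  n6: preds {n3,n5}: {n0,n1,n3} ∩ {n0,n5} = {n0}; idom=n0

DF walk-up:
  join n1 pred n0: · stop@n0
  join n1 pred n4: n4→n1 stop@n0
  join n4 pred n1: · stop@n1
  join n4 pred n3: n3 stop@n1
  join n5 pred n2: n2 stop@n0
  join n5 pred n4: n4→n1 stop@n0
  join n6 pred n3: n3→n1 stop@n0
  join n6 pred n5: n5 stop@n0
  n0 → ∅
  n1 → {n1,n5,n6}
  n2 → {n5}
  n3 → {n4,n6}
  n4 → {n1,n5}
  n5 → {n6}
  n6 → ∅

φ for n: defs {n0,n2,n3}
  DF⁺ = {n1,n4,n5,n6}

Answer: ["n1", "n4", "n5", "n6"]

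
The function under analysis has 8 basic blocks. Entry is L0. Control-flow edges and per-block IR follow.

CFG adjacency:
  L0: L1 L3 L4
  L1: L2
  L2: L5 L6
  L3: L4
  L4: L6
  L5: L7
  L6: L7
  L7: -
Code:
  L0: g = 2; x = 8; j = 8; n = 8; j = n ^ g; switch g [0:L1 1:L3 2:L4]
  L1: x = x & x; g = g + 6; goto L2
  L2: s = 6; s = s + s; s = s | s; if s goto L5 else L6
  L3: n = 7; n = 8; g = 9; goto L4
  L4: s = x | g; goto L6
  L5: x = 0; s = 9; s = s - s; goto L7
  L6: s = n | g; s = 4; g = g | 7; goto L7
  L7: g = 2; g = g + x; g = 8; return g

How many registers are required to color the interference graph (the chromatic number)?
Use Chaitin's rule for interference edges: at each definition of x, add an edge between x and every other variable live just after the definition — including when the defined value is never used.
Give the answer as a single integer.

Block summaries:
  L0: def={g,j,n,x} ue=∅
  L1: def={g,x} ue={g,x}
  L2: def={s} ue=∅
  L3: def={g,n} ue=∅
  L4: def={s} ue={g,x}
  L5: def={s,x} ue=∅
  L6: def={g,s} ue={g,n}
  L7: def={g} ue={x}

Liveness:
  L0 li=∅ lo={g,n,x}
  L1 li={g,n,x} lo={g,n,x}
  L2 li={g,n,x} lo={g,n,x}
  L3 li={x} lo={g,n,x}
  L4 li={g,n,x} lo={g,n,x}
  L5 li=∅ lo={x}
  L6 li={g,n,x} lo={x}
  L7 li={x} lo=∅

Interference:
  g: {j,n,s,x}
  j: {g,n,x}
  n: {g,j,s,x}
  s: {g,n,x}
  x: {g,j,n,s}

Registers:
  {g,j,n,x} pairwise interfere (4-clique) ⇒ χ ≥ 4
  assign g→r0 j→r3 n→r1 s→r3 x→r2 — no edge inside a register ⇒ χ ≤ 4
  χ = 4

Answer: 4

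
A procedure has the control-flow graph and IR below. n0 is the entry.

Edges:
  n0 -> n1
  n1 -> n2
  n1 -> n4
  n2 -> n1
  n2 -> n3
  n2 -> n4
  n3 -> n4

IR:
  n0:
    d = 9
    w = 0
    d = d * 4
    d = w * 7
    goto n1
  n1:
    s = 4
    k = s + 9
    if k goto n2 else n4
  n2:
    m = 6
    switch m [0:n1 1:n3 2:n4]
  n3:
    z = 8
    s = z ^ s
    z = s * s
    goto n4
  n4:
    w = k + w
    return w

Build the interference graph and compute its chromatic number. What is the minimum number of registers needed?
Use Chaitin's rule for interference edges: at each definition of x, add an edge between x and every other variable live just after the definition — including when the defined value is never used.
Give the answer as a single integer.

Block summaries:
  n0: def={d,w} ue=∅
  n1: def={k,s} ue=∅
  n2: def={m} ue=∅
  n3: def={s,z} ue={s}
  n4: def={w} ue={k,w}

Backward fixpoint:
  live n0: ∅→{w}
  live n1: {w}→{k,s,w}
  live n2: {k,s,w}→{k,s,w}
  live n3: {k,s,w}→{k,w}
  live n4: {k,w}→∅

Interference:
  d — {w}
  k — {m,s,w,z}
  m — {k,s,w}
  s — {k,m,w,z}
  w — {d,k,m,s,z}
  z — {k,s,w}

Registers:
  lower bound: {k,m,s,w} mutually conflict ⇒ χ ≥ 4
  4-colouring: R0={w}  R1={d,k}  R2={s}  R3={m,z}
  χ = 4

Answer: 4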